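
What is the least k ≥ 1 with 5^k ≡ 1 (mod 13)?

ord(5) | φ(13) = 13 − 1 = 12 = 2^2 · 3.
Divisors of 12: 1, 2, 3, 4, 6, 12.
Test each divisor d:
5^1 ≡ 5 (mod 13)
5^2 ≡ 12 (mod 13)
5^3 ≡ 8 (mod 13)
5^4 ≡ 1 (mod 13) ✓
So ord_13(5) = 4.

4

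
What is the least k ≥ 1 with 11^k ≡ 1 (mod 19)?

3

By Lagrange's theorem, ord_19(11) divides φ(19) = 19 − 1 = 18 = 2 · 3^2.
Divisors of 18: 1, 2, 3, 6, 9, 18.
Compute 11^d (mod 19) for the divisors d until we hit 1:
11^1 ≡ 11 (mod 19)
11^2 ≡ 7 (mod 19)
11^3 ≡ 1 (mod 19) ✓
So ord_19(11) = 3.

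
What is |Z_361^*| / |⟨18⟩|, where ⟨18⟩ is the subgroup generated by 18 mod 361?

9

ord(18) | φ(361) = φ(19^2) = 19·(19−1) = 342 = 2 · 3^2 · 19.
Divisors of 342: 1, 2, 3, 6, 9, 18, 19, 38, 57, 114, 171, 342.
Test each divisor d:
18^1 ≡ 18 (mod 361)
18^2 ≡ 324 (mod 361)
18^3 ≡ 56 (mod 361)
18^6 ≡ 248 (mod 361)
18^9 ≡ 170 (mod 361)
18^18 ≡ 20 (mod 361)
18^19 ≡ 360 (mod 361)
18^38 ≡ 1 (mod 361) ✓
The order of 18 is 38, so the subgroup it generates has 38 elements.
Index = |(Z/361Z)^×| / |⟨18⟩| = 342 / 38 = 9.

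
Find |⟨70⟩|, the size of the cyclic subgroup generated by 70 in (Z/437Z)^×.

The order of 70 must divide φ(437) = φ(19·23) = (19−1)·(23−1) = 18·22 = 396 = 2^2 · 3^2 · 11.
Divisors of 396: 1, 2, 3, 4, 6, 9, 11, 12, 18, 22, 33, 36, 44, 66, 99, 132, 198, 396.
Test each divisor d:
70^1 ≡ 70 (mod 437)
70^2 ≡ 93 (mod 437)
70^3 ≡ 392 (mod 437)
70^4 ≡ 346 (mod 437)
70^6 ≡ 277 (mod 437)
70^9 ≡ 208 (mod 437)
70^11 ≡ 116 (mod 437)
70^12 ≡ 254 (mod 437)
70^18 ≡ 1 (mod 437) ✓
Therefore the multiplicative order of 70 modulo 437 is 18.

18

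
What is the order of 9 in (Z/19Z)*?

9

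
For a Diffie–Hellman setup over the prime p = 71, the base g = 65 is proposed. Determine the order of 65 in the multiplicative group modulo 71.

ord(65) | φ(71) = 71 − 1 = 70 = 2 · 5 · 7.
Divisors of 70: 1, 2, 5, 7, 10, 14, 35, 70.
Compute 65^d (mod 71) for the divisors d until we hit 1:
65^1 ≡ 65 (mod 71)
65^2 ≡ 36 (mod 71)
65^5 ≡ 34 (mod 71)
65^7 ≡ 17 (mod 71)
65^10 ≡ 20 (mod 71)
65^14 ≡ 5 (mod 71)
65^35 ≡ 70 (mod 71)
65^70 ≡ 1 (mod 71) ✓
Therefore the multiplicative order of 65 modulo 71 is 70.

70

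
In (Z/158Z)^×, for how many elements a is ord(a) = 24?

φ(158) = φ(2)·φ(79) = 1·78 = 78 = 2 · 3 · 13.
In a cyclic group of order 78, there are φ(d) elements of order d for each divisor d of 78, and zero for non-divisors.
Here 78 is not a multiple of 24, so there are no elements of order 24.

0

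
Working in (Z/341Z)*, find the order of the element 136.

30

Since 136 ∈ (Z/341Z)^×, its order divides φ(341) = φ(11·31) = (11−1)·(31−1) = 10·30 = 300 = 2^2 · 3 · 5^2.
Divisors of 300: 1, 2, 3, 4, 5, 6, 10, 12, 15, 20, 25, 30, 50, 60, 75, 100, 150, 300.
Evaluate successive powers at the divisors of 300:
136^1 ≡ 136
136^2 ≡ 82
136^3 ≡ 240
136^4 ≡ 245
136^5 ≡ 243
136^6 ≡ 312
136^10 ≡ 56
136^12 ≡ 159
136^15 ≡ 309
136^20 ≡ 67
136^25 ≡ 254
136^30 ≡ 1
So ord_341(136) = 30.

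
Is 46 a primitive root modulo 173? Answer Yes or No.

φ(173) = 173 − 1 = 172 = 2^2 · 43.
Test 46^(172/q) mod 173 for each prime factor q of 172:
46^86 ≡ 172 (mod 173)  [q = 2: ≢ 1 ✓]
46^4 ≡ 43 (mod 173)  [q = 43: ≢ 1 ✓]
Every test exponent gives a nontrivial residue, hence 46 generates the full group.

Yes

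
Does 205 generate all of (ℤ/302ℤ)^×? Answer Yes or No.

Yes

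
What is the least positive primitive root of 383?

5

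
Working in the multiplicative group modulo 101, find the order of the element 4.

50

By Lagrange's theorem, ord_101(4) divides φ(101) = 101 − 1 = 100 = 2^2 · 5^2.
Divisors of 100: 1, 2, 4, 5, 10, 20, 25, 50, 100.
Evaluate successive powers at the divisors of 100:
4^1 ≡ 4 (mod 101)
4^2 ≡ 16 (mod 101)
4^4 ≡ 54 (mod 101)
4^5 ≡ 14 (mod 101)
4^10 ≡ 95 (mod 101)
4^20 ≡ 36 (mod 101)
4^25 ≡ 100 (mod 101)
4^50 ≡ 1 (mod 101) ✓
Therefore the multiplicative order of 4 modulo 101 is 50.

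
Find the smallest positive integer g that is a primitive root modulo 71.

7

φ(71) = 71 − 1 = 70 = 2 · 5 · 7.
g is a primitive root iff g^(70/q) ≢ 1 (mod 71) for each prime q ∈ {2, 5, 7}.
g = 2: 2^35 ≡ 1 — hits 1, so not a primitive root.
g = 3: 3^35 ≡ 1 — hits 1, so not a primitive root.
g = 4: 4^35 ≡ 1 — hits 1, so not a primitive root.
g = 5: 5^35 ≡ 1 — hits 1, so not a primitive root.
g = 6: 6^35 ≡ 1 — hits 1, so not a primitive root.
g = 7: 7^35 ≡ 70; 7^14 ≡ 54; 7^10 ≡ 45 — none is 1, so 7 is a primitive root.
So 7 is the smallest generator of (Z/71Z)^×.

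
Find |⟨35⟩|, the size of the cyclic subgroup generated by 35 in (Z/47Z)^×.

By Lagrange's theorem, ord_47(35) divides φ(47) = 47 − 1 = 46 = 2 · 23.
Divisors of 46: 1, 2, 23, 46.
Compute 35^d (mod 47) for the divisors d until we hit 1:
35^1 ≡ 35 (mod 47)
35^2 ≡ 3 (mod 47)
35^23 ≡ 46 (mod 47)
35^46 ≡ 1 (mod 47) ✓
So ord_47(35) = 46.

46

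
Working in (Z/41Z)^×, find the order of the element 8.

20

ord(8) | φ(41) = 41 − 1 = 40 = 2^3 · 5.
Divisors of 40: 1, 2, 4, 5, 8, 10, 20, 40.
Check 8^d mod 41 for each divisor in increasing order:
8^1 ≡ 8
8^2 ≡ 23
8^4 ≡ 37
8^5 ≡ 9
8^8 ≡ 16
8^10 ≡ 40
8^20 ≡ 1
Therefore the multiplicative order of 8 modulo 41 is 20.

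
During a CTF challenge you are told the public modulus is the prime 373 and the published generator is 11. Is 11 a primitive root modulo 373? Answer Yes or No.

Yes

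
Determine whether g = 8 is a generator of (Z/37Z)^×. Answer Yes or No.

φ(37) = 37 − 1 = 36 = 2^2 · 3^2.
It suffices to check that the order of 8 is not a proper divisor of 36: compute 8^(36/q) for q ∈ {2, 3}.
8^18 ≡ 36 (mod 37)  [q = 2: ≢ 1 ✓]
8^12 ≡ 1 (mod 37)  [q = 3: ≡ 1 ✗]
The check at q = 3 fails, so 8 generates a proper subgroup.

No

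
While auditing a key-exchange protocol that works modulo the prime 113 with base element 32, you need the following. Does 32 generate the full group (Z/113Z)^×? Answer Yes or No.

No

φ(113) = 113 − 1 = 112 = 2^4 · 7.
It suffices to check that the order of 32 is not a proper divisor of 112: compute 32^(112/q) for q ∈ {2, 7}.
32^56 ≡ 1 (mod 113)  [q = 2: ≡ 1 ✗]
32^16 ≡ 106 (mod 113)  [q = 7: ≢ 1 ✓]
Since 32^56 ≡ 1, the order of 32 divides 56 < 112, so 32 is not a primitive root.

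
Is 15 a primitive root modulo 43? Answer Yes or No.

φ(43) = 43 − 1 = 42 = 2 · 3 · 7.
Test 15^(42/q) mod 43 for each prime factor q of 42:
15^21 ≡ 1 (mod 43)  [q = 2: ≡ 1 ✗]
15^14 ≡ 6 (mod 43)  [q = 3: ≢ 1 ✓]
15^6 ≡ 11 (mod 43)  [q = 7: ≢ 1 ✓]
15^21 ≡ 1 shows ord(15) | 21, strictly less than φ(43); not a primitive root.

No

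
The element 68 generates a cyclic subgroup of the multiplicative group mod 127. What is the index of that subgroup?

The order of 68 must divide φ(127) = 127 − 1 = 126 = 2 · 3^2 · 7.
Divisors of 126: 1, 2, 3, 6, 7, 9, 14, 18, 21, 42, 63, 126.
Test each divisor d:
68^1 ≡ 68 (mod 127)
68^2 ≡ 52 (mod 127)
68^3 ≡ 107 (mod 127)
68^6 ≡ 19 (mod 127)
68^7 ≡ 22 (mod 127)
68^9 ≡ 1 (mod 127) ✓
So ord_127(68) = 9, hence |⟨68⟩| = 9.
[(Z/127Z)^× : ⟨68⟩] = 126/9 = 14.

14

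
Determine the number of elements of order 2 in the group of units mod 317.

φ(317) = 317 − 1 = 316 = 2^2 · 79.
Since (Z/317Z)^× is cyclic of order 316, the number of elements of order d is φ(d) when d | 316 and 0 otherwise.
2 | 316, and φ(2) = 2 − 1 = 1.

1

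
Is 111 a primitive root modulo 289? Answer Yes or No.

No

φ(289) = φ(17^2) = 17·(17−1) = 272 = 2^4 · 17.
An element g generates (Z/289Z)^× iff g^(272/q) ≢ 1 (mod 289) for each prime q ∈ {2, 17}.
111^136 ≡ 1 (mod 289)  [q = 2: ≡ 1 ✗]
111^16 ≡ 137 (mod 289)  [q = 17: ≢ 1 ✓]
The check at q = 2 fails, so 111 generates a proper subgroup.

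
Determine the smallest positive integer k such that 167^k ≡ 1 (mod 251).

250

The order of 167 must divide φ(251) = 251 − 1 = 250 = 2 · 5^3.
Divisors of 250: 1, 2, 5, 10, 25, 50, 125, 250.
Compute 167^d (mod 251) for the divisors d until we hit 1:
167^1 ≡ 167 (mod 251)
167^2 ≡ 28 (mod 251)
167^5 ≡ 157 (mod 251)
167^10 ≡ 51 (mod 251)
167^25 ≡ 231 (mod 251)
167^50 ≡ 149 (mod 251)
167^125 ≡ 250 (mod 251)
167^250 ≡ 1 (mod 251) ✓
The smallest such exponent is 250, so the order of 167 is 250.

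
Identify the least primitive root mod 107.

2

φ(107) = 107 − 1 = 106 = 2 · 53.
Test candidates g = 2, 3, … against the prime factors q ∈ {2, 53} of φ(107): g is a generator iff g^(106/q) ≢ 1 for every such q.
g = 2: 2^53 ≡ 106; 2^2 ≡ 4 — none is 1, so 2 is a primitive root.
The smallest primitive root modulo 107 is 2.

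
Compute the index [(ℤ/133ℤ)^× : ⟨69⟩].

ord(69) | φ(133) = φ(7·19) = (7−1)·(19−1) = 6·18 = 108 = 2^2 · 3^3.
Divisors of 108: 1, 2, 3, 4, 6, 9, 12, 18, 27, 36, 54, 108.
Compute 69^d (mod 133) for the divisors d until we hit 1:
69^1 ≡ 69
69^2 ≡ 106
69^3 ≡ 132
69^4 ≡ 64
69^6 ≡ 1
Thus |⟨69⟩| = ord(69) = 6.
The index is φ(133) / ord(69) = 108 / 6 = 18.

18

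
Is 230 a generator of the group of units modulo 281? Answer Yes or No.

φ(281) = 281 − 1 = 280 = 2^3 · 5 · 7.
It suffices to check that the order of 230 is not a proper divisor of 280: compute 230^(280/q) for q ∈ {2, 5, 7}.
230^140 ≡ 280 (mod 281)  [q = 2: ≢ 1 ✓]
230^56 ≡ 90 (mod 281)  [q = 5: ≢ 1 ✓]
230^40 ≡ 79 (mod 281)  [q = 7: ≢ 1 ✓]
None equal 1, so ord_281(230) = 280: 230 is a primitive root.

Yes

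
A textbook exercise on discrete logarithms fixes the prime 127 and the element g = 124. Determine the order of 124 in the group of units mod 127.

63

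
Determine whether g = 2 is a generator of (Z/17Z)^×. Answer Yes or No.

No

φ(17) = 17 − 1 = 16 = 2^4.
It suffices to check that the order of 2 is not a proper divisor of 16: compute 2^(16/q) for q ∈ {2}.
2^8 ≡ 1 (mod 17)  [q = 2: ≡ 1 ✗]
The check at q = 2 fails, so 2 generates a proper subgroup.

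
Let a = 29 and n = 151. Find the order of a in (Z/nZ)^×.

25

ord(29) | φ(151) = 151 − 1 = 150 = 2 · 3 · 5^2.
Divisors of 150: 1, 2, 3, 5, 6, 10, 15, 25, 30, 50, 75, 150.
Compute 29^d (mod 151) for the divisors d until we hit 1:
29^1 ≡ 29 (mod 151)
29^2 ≡ 86 (mod 151)
29^3 ≡ 78 (mod 151)
29^5 ≡ 64 (mod 151)
29^6 ≡ 44 (mod 151)
29^10 ≡ 19 (mod 151)
29^15 ≡ 8 (mod 151)
29^25 ≡ 1 (mod 151) ✓
So ord_151(29) = 25.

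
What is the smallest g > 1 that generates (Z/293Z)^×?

2

φ(293) = 293 − 1 = 292 = 2^2 · 73.
Test candidates g = 2, 3, … against the prime factors q ∈ {2, 73} of φ(293): g is a generator iff g^(292/q) ≢ 1 for every such q.
g = 2: 2^146 ≡ 292; 2^4 ≡ 16 — none is 1, so 2 is a primitive root.
The smallest primitive root modulo 293 is 2.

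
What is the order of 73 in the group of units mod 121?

110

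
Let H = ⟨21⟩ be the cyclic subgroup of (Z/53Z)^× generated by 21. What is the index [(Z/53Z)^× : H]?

The order of 21 must divide φ(53) = 53 − 1 = 52 = 2^2 · 13.
Divisors of 52: 1, 2, 4, 13, 26, 52.
Test each divisor d:
21^1 ≡ 21
21^2 ≡ 17
21^4 ≡ 24
21^13 ≡ 23
21^26 ≡ 52
21^52 ≡ 1
So ord_53(21) = 52, hence |⟨21⟩| = 52.
The index is φ(53) / ord(21) = 52 / 52 = 1.

1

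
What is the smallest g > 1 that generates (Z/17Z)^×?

3

φ(17) = 17 − 1 = 16 = 2^4.
Test candidates g = 2, 3, … against the prime factors q ∈ {2} of φ(17): g is a generator iff g^(16/q) ≢ 1 for every such q.
g = 2: 2^8 ≡ 1 — hits 1, so not a primitive root.
g = 3: 3^8 ≡ 16 — none is 1, so 3 is a primitive root.
The smallest primitive root modulo 17 is 3.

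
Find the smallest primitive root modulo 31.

3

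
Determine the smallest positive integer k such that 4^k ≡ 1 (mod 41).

By Lagrange's theorem, ord_41(4) divides φ(41) = 41 − 1 = 40 = 2^3 · 5.
Divisors of 40: 1, 2, 4, 5, 8, 10, 20, 40.
Compute 4^d (mod 41) for the divisors d until we hit 1:
4^1 ≡ 4
4^2 ≡ 16
4^4 ≡ 10
4^5 ≡ 40
4^8 ≡ 18
4^10 ≡ 1
Hence ord(4) = 10.

10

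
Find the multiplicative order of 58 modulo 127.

126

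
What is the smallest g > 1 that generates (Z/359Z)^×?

φ(359) = 359 − 1 = 358 = 2 · 179.
g is a primitive root iff g^(358/q) ≢ 1 (mod 359) for each prime q ∈ {2, 179}.
g = 2: 2^179 ≡ 1 — hits 1, so not a primitive root.
g = 3: 3^179 ≡ 1 — hits 1, so not a primitive root.
g = 4: 4^179 ≡ 1 — hits 1, so not a primitive root.
g = 5: 5^179 ≡ 1 — hits 1, so not a primitive root.
g = 6: 6^179 ≡ 1 — hits 1, so not a primitive root.
g = 7: 7^179 ≡ 358; 7^2 ≡ 49 — none is 1, so 7 is a primitive root.
Hence the least primitive root of 359 is 7.

7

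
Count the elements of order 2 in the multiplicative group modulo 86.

1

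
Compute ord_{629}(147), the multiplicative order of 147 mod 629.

Since 147 ∈ (Z/629Z)^×, its order divides φ(629) = φ(17·37) = (17−1)·(37−1) = 16·36 = 576 = 2^6 · 3^2.
Divisors of 576: 1, 2, 3, 4, 6, 8, 9, 12, 16, 18, 24, 32, 36, 48, 64, 72, 96, 144, 192, 288, 576.
Compute 147^d (mod 629) for the divisors d until we hit 1:
147^1 ≡ 147
147^2 ≡ 223
147^3 ≡ 73
147^4 ≡ 38
147^6 ≡ 297
147^8 ≡ 186
147^9 ≡ 295
147^12 ≡ 149
147^16 ≡ 1
Therefore the multiplicative order of 147 modulo 629 is 16.

16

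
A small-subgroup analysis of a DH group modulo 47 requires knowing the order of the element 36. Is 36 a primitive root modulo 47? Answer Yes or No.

φ(47) = 47 − 1 = 46 = 2 · 23.
Test 36^(46/q) mod 47 for each prime factor q of 46:
36^23 ≡ 1 (mod 47)  [q = 2: ≡ 1 ✗]
36^2 ≡ 27 (mod 47)  [q = 23: ≢ 1 ✓]
36^23 ≡ 1 shows ord(36) | 23, strictly less than φ(47); not a primitive root.

No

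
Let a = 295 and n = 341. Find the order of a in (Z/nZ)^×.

5

The order of 295 must divide φ(341) = φ(11·31) = (11−1)·(31−1) = 10·30 = 300 = 2^2 · 3 · 5^2.
Divisors of 300: 1, 2, 3, 4, 5, 6, 10, 12, 15, 20, 25, 30, 50, 60, 75, 100, 150, 300.
Check 295^d mod 341 for each divisor in increasing order:
295^1 ≡ 295 (mod 341)
295^2 ≡ 70 (mod 341)
295^3 ≡ 190 (mod 341)
295^4 ≡ 126 (mod 341)
295^5 ≡ 1 (mod 341) ✓
Hence ord(295) = 5.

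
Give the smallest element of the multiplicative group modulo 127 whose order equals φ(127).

3

φ(127) = 127 − 1 = 126 = 2 · 3^2 · 7.
Test candidates g = 2, 3, … against the prime factors q ∈ {2, 3, 7} of φ(127): g is a generator iff g^(126/q) ≢ 1 for every such q.
g = 2: 2^63 ≡ 1 — hits 1, so not a primitive root.
g = 3: 3^63 ≡ 126; 3^42 ≡ 107; 3^18 ≡ 4 — none is 1, so 3 is a primitive root.
Hence the least primitive root of 127 is 3.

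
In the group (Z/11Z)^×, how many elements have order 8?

φ(11) = 11 − 1 = 10 = 2 · 5.
(Z/11Z)^× is cyclic (|G| = 10); a cyclic group of order m has exactly φ(d) elements of each order d | m, and none otherwise.
Here 10 is not a multiple of 8, so there are no elements of order 8.

0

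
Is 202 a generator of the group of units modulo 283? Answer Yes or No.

φ(283) = 283 − 1 = 282 = 2 · 3 · 47.
It suffices to check that the order of 202 is not a proper divisor of 282: compute 202^(282/q) for q ∈ {2, 3, 47}.
202^141 ≡ 282 (mod 283)  [q = 2: ≢ 1 ✓]
202^94 ≡ 238 (mod 283)  [q = 3: ≢ 1 ✓]
202^6 ≡ 240 (mod 283)  [q = 47: ≢ 1 ✓]
All checks pass, so 202 has order 282 and is a primitive root modulo 283.

Yes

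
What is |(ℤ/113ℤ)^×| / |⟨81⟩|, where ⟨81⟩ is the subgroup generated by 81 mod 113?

4

The order of 81 must divide φ(113) = 113 − 1 = 112 = 2^4 · 7.
Divisors of 112: 1, 2, 4, 7, 8, 14, 16, 28, 56, 112.
Test each divisor d:
81^1 ≡ 81 (mod 113)
81^2 ≡ 7 (mod 113)
81^4 ≡ 49 (mod 113)
81^7 ≡ 98 (mod 113)
81^8 ≡ 28 (mod 113)
81^14 ≡ 112 (mod 113)
81^16 ≡ 106 (mod 113)
81^28 ≡ 1 (mod 113) ✓
So ord_113(81) = 28, hence |⟨81⟩| = 28.
[(Z/113Z)^× : ⟨81⟩] = 112/28 = 4.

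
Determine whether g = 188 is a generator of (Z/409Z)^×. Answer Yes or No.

Yes

φ(409) = 409 − 1 = 408 = 2^3 · 3 · 17.
It suffices to check that the order of 188 is not a proper divisor of 408: compute 188^(408/q) for q ∈ {2, 3, 17}.
188^204 ≡ 408 (mod 409)  [q = 2: ≢ 1 ✓]
188^136 ≡ 355 (mod 409)  [q = 3: ≢ 1 ✓]
188^24 ≡ 83 (mod 409)  [q = 17: ≢ 1 ✓]
Every test exponent gives a nontrivial residue, hence 188 generates the full group.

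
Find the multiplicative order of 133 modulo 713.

165

The order of 133 must divide φ(713) = φ(23·31) = (23−1)·(31−1) = 22·30 = 660 = 2^2 · 3 · 5 · 11.
Divisors of 660: 1, 2, 3, 4, 5, 6, 10, 11, 12, 15, 20, 22, 30, 33, 44, 55, 60, 66, 110, 132, 165, 220, 330, 660.
Compute 133^d (mod 713) for the divisors d until we hit 1:
133^1 ≡ 133 (mod 713)
133^2 ≡ 577 (mod 713)
133^3 ≡ 450 (mod 713)
133^4 ≡ 671 (mod 713)
133^5 ≡ 118 (mod 713)
133^6 ≡ 8 (mod 713)
133^10 ≡ 377 (mod 713)
133^11 ≡ 231 (mod 713)
133^12 ≡ 64 (mod 713)
133^15 ≡ 280 (mod 713)
133^20 ≡ 242 (mod 713)
133^22 ≡ 599 (mod 713)
133^30 ≡ 683 (mod 713)
133^33 ≡ 47 (mod 713)
133^44 ≡ 162 (mod 713)
133^55 ≡ 346 (mod 713)
133^60 ≡ 187 (mod 713)
133^66 ≡ 70 (mod 713)
133^110 ≡ 645 (mod 713)
133^132 ≡ 622 (mod 713)
133^165 ≡ 1 (mod 713) ✓
The smallest such exponent is 165, so the order of 133 is 165.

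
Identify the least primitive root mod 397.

φ(397) = 397 − 1 = 396 = 2^2 · 3^2 · 11.
g is a primitive root iff g^(396/q) ≢ 1 (mod 397) for each prime q ∈ {2, 3, 11}.
g = 2: 2^198 ≡ 396; 2^132 ≡ 1 — hits 1, so not a primitive root.
g = 3: 3^198 ≡ 1 — hits 1, so not a primitive root.
g = 4: 4^198 ≡ 1 — hits 1, so not a primitive root.
g = 5: 5^198 ≡ 396; 5^132 ≡ 362; 5^36 ≡ 290 — none is 1, so 5 is a primitive root.
The smallest primitive root modulo 397 is 5.

5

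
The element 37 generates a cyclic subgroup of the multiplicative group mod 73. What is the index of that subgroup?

ord(37) | φ(73) = 73 − 1 = 72 = 2^3 · 3^2.
Divisors of 72: 1, 2, 3, 4, 6, 8, 9, 12, 18, 24, 36, 72.
Compute 37^d (mod 73) for the divisors d until we hit 1:
37^1 ≡ 37 (mod 73)
37^2 ≡ 55 (mod 73)
37^3 ≡ 64 (mod 73)
37^4 ≡ 32 (mod 73)
37^6 ≡ 8 (mod 73)
37^8 ≡ 2 (mod 73)
37^9 ≡ 1 (mod 73) ✓
The order of 37 is 9, so the subgroup it generates has 9 elements.
Index = |(Z/73Z)^×| / |⟨37⟩| = 72 / 9 = 8.

8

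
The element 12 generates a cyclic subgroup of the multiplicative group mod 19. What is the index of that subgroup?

ord(12) | φ(19) = 19 − 1 = 18 = 2 · 3^2.
Divisors of 18: 1, 2, 3, 6, 9, 18.
Compute 12^d (mod 19) for the divisors d until we hit 1:
12^1 ≡ 12 (mod 19)
12^2 ≡ 11 (mod 19)
12^3 ≡ 18 (mod 19)
12^6 ≡ 1 (mod 19) ✓
Thus |⟨12⟩| = ord(12) = 6.
Index = |(Z/19Z)^×| / |⟨12⟩| = 18 / 6 = 3.

3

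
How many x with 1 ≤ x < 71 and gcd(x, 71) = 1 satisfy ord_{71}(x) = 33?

0

φ(71) = 71 − 1 = 70 = 2 · 5 · 7.
In a cyclic group of order 70, there are φ(d) elements of order d for each divisor d of 70, and zero for non-divisors.
Here 70 is not a multiple of 33, so there are no elements of order 33.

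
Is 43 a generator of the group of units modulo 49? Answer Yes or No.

No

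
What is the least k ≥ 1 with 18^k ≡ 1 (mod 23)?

11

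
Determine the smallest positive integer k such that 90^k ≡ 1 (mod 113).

The order of 90 must divide φ(113) = 113 − 1 = 112 = 2^4 · 7.
Divisors of 112: 1, 2, 4, 7, 8, 14, 16, 28, 56, 112.
Compute 90^d (mod 113) for the divisors d until we hit 1:
90^1 ≡ 90
90^2 ≡ 77
90^4 ≡ 53
90^7 ≡ 40
90^8 ≡ 97
90^14 ≡ 18
90^16 ≡ 30
90^28 ≡ 98
90^56 ≡ 112
90^112 ≡ 1
The smallest such exponent is 112, so the order of 90 is 112.

112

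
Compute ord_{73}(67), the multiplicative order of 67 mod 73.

36

ord(67) | φ(73) = 73 − 1 = 72 = 2^3 · 3^2.
Divisors of 72: 1, 2, 3, 4, 6, 8, 9, 12, 18, 24, 36, 72.
Test each divisor d:
67^1 ≡ 67
67^2 ≡ 36
67^3 ≡ 3
67^4 ≡ 55
67^6 ≡ 9
67^8 ≡ 32
67^9 ≡ 27
67^12 ≡ 8
67^18 ≡ 72
67^24 ≡ 64
67^36 ≡ 1
Therefore the multiplicative order of 67 modulo 73 is 36.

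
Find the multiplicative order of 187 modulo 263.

The order of 187 must divide φ(263) = 263 − 1 = 262 = 2 · 131.
Divisors of 262: 1, 2, 131, 262.
Evaluate successive powers at the divisors of 262:
187^1 ≡ 187 (mod 263)
187^2 ≡ 253 (mod 263)
187^131 ≡ 1 (mod 263) ✓
The smallest such exponent is 131, so the order of 187 is 131.

131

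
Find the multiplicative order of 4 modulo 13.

Since 4 ∈ (Z/13Z)^×, its order divides φ(13) = 13 − 1 = 12 = 2^2 · 3.
Divisors of 12: 1, 2, 3, 4, 6, 12.
Test each divisor d:
4^1 ≡ 4
4^2 ≡ 3
4^3 ≡ 12
4^4 ≡ 9
4^6 ≡ 1
Hence ord(4) = 6.

6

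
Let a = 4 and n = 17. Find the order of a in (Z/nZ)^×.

4

The order of 4 must divide φ(17) = 17 − 1 = 16 = 2^4.
Divisors of 16: 1, 2, 4, 8, 16.
Check 4^d mod 17 for each divisor in increasing order:
4^1 ≡ 4 (mod 17)
4^2 ≡ 16 (mod 17)
4^4 ≡ 1 (mod 17) ✓
Therefore the multiplicative order of 4 modulo 17 is 4.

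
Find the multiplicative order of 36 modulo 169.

78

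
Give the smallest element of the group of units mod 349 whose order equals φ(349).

2

φ(349) = 349 − 1 = 348 = 2^2 · 3 · 29.
g is a primitive root iff g^(348/q) ≢ 1 (mod 349) for each prime q ∈ {2, 3, 29}.
g = 2: 2^174 ≡ 348; 2^116 ≡ 226; 2^12 ≡ 257 — none is 1, so 2 is a primitive root.
So 2 is the smallest generator of (Z/349Z)^×.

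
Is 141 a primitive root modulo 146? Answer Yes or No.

φ(146) = φ(2)·φ(73) = 1·72 = 72 = 2^3 · 3^2.
Test 141^(72/q) mod 146 for each prime factor q of 72:
141^36 ≡ 145 (mod 146)  [q = 2: ≢ 1 ✓]
141^24 ≡ 81 (mod 146)  [q = 3: ≢ 1 ✓]
All checks pass, so 141 has order 72 and is a primitive root modulo 146.

Yes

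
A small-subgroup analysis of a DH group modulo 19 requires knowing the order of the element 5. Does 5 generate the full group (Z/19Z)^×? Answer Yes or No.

No

φ(19) = 19 − 1 = 18 = 2 · 3^2.
Test 5^(18/q) mod 19 for each prime factor q of 18:
5^9 ≡ 1 (mod 19)  [q = 2: ≡ 1 ✗]
5^6 ≡ 7 (mod 19)  [q = 3: ≢ 1 ✓]
5^9 ≡ 1 shows ord(5) | 9, strictly less than φ(19); not a primitive root.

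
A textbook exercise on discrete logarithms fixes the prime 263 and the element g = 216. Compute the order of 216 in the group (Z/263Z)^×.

131

The order of 216 must divide φ(263) = 263 − 1 = 262 = 2 · 131.
Divisors of 262: 1, 2, 131, 262.
Check 216^d mod 263 for each divisor in increasing order:
216^1 ≡ 216 (mod 263)
216^2 ≡ 105 (mod 263)
216^131 ≡ 1 (mod 263) ✓
So ord_263(216) = 131.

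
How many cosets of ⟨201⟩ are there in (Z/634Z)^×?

1

Since 201 ∈ (Z/634Z)^×, its order divides φ(634) = φ(2)·φ(317) = 1·316 = 316 = 2^2 · 79.
Divisors of 316: 1, 2, 4, 79, 158, 316.
Check 201^d mod 634 for each divisor in increasing order:
201^1 ≡ 201 (mod 634)
201^2 ≡ 459 (mod 634)
201^4 ≡ 193 (mod 634)
201^79 ≡ 203 (mod 634)
201^158 ≡ 633 (mod 634)
201^316 ≡ 1 (mod 634) ✓
The order of 201 is 316, so the subgroup it generates has 316 elements.
The index is φ(634) / ord(201) = 316 / 316 = 1.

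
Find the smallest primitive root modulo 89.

3

φ(89) = 89 − 1 = 88 = 2^3 · 11.
g is a primitive root iff g^(88/q) ≢ 1 (mod 89) for each prime q ∈ {2, 11}.
g = 2: 2^44 ≡ 1 — hits 1, so not a primitive root.
g = 3: 3^44 ≡ 88; 3^8 ≡ 64 — none is 1, so 3 is a primitive root.
Hence the least primitive root of 89 is 3.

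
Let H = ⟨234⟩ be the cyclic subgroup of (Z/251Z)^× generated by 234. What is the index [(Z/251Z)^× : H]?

1

Since 234 ∈ (Z/251Z)^×, its order divides φ(251) = 251 − 1 = 250 = 2 · 5^3.
Divisors of 250: 1, 2, 5, 10, 25, 50, 125, 250.
Evaluate successive powers at the divisors of 250:
234^1 ≡ 234 (mod 251)
234^2 ≡ 38 (mod 251)
234^5 ≡ 50 (mod 251)
234^10 ≡ 241 (mod 251)
234^25 ≡ 231 (mod 251)
234^50 ≡ 149 (mod 251)
234^125 ≡ 250 (mod 251)
234^250 ≡ 1 (mod 251) ✓
Thus |⟨234⟩| = ord(234) = 250.
Index = |(Z/251Z)^×| / |⟨234⟩| = 250 / 250 = 1.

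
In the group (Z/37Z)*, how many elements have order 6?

2

φ(37) = 37 − 1 = 36 = 2^2 · 3^2.
Since (Z/37Z)^× is cyclic of order 36, the number of elements of order d is φ(d) when d | 36 and 0 otherwise.
6 = 2 · 3 divides 36, and φ(6) = 2.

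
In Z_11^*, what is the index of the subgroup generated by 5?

By Lagrange's theorem, ord_11(5) divides φ(11) = 11 − 1 = 10 = 2 · 5.
Divisors of 10: 1, 2, 5, 10.
Test each divisor d:
5^1 ≡ 5 (mod 11)
5^2 ≡ 3 (mod 11)
5^5 ≡ 1 (mod 11) ✓
The order of 5 is 5, so the subgroup it generates has 5 elements.
The index is φ(11) / ord(5) = 10 / 5 = 2.

2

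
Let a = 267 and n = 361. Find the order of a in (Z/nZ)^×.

ord(267) | φ(361) = φ(19^2) = 19·(19−1) = 342 = 2 · 3^2 · 19.
Divisors of 342: 1, 2, 3, 6, 9, 18, 19, 38, 57, 114, 171, 342.
Evaluate successive powers at the divisors of 342:
267^1 ≡ 267
267^2 ≡ 172
267^3 ≡ 77
267^6 ≡ 153
267^9 ≡ 229
267^18 ≡ 96
267^19 ≡ 1
So ord_361(267) = 19.

19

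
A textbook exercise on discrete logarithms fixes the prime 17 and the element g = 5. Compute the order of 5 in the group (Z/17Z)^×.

16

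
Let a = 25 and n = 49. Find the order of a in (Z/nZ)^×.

21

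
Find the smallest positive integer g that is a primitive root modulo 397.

φ(397) = 397 − 1 = 396 = 2^2 · 3^2 · 11.
Test candidates g = 2, 3, … against the prime factors q ∈ {2, 3, 11} of φ(397): g is a generator iff g^(396/q) ≢ 1 for every such q.
g = 2: 2^198 ≡ 396; 2^132 ≡ 1 — hits 1, so not a primitive root.
g = 3: 3^198 ≡ 1 — hits 1, so not a primitive root.
g = 4: 4^198 ≡ 1 — hits 1, so not a primitive root.
g = 5: 5^198 ≡ 396; 5^132 ≡ 362; 5^36 ≡ 290 — none is 1, so 5 is a primitive root.
Hence the least primitive root of 397 is 5.

5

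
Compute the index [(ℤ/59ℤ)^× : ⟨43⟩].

Since 43 ∈ (Z/59Z)^×, its order divides φ(59) = 59 − 1 = 58 = 2 · 29.
Divisors of 58: 1, 2, 29, 58.
Check 43^d mod 59 for each divisor in increasing order:
43^1 ≡ 43 (mod 59)
43^2 ≡ 20 (mod 59)
43^29 ≡ 58 (mod 59)
43^58 ≡ 1 (mod 59) ✓
The order of 43 is 58, so the subgroup it generates has 58 elements.
Index = |(Z/59Z)^×| / |⟨43⟩| = 58 / 58 = 1.

1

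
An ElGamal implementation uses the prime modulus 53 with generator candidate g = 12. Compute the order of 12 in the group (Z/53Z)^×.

52

ord(12) | φ(53) = 53 − 1 = 52 = 2^2 · 13.
Divisors of 52: 1, 2, 4, 13, 26, 52.
Check 12^d mod 53 for each divisor in increasing order:
12^1 ≡ 12
12^2 ≡ 38
12^4 ≡ 13
12^13 ≡ 23
12^26 ≡ 52
12^52 ≡ 1
The smallest such exponent is 52, so the order of 12 is 52.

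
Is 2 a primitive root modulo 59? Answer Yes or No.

Yes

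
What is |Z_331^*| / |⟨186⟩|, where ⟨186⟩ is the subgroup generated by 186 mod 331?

6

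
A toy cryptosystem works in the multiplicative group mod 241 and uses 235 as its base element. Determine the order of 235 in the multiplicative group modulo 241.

ord(235) | φ(241) = 241 − 1 = 240 = 2^4 · 3 · 5.
Divisors of 240: 1, 2, 3, 4, 5, 6, 8, 10, 12, 15, 16, 20, 24, 30, 40, 48, 60, 80, 120, 240.
Test each divisor d:
235^1 ≡ 235
235^2 ≡ 36
235^3 ≡ 25
235^4 ≡ 91
235^5 ≡ 177
235^6 ≡ 143
235^8 ≡ 87
235^10 ≡ 240
235^12 ≡ 205
235^15 ≡ 64
235^16 ≡ 98
235^20 ≡ 1
Hence ord(235) = 20.

20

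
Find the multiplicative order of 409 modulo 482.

ord(409) | φ(482) = φ(2)·φ(241) = 1·240 = 240 = 2^4 · 3 · 5.
Divisors of 240: 1, 2, 3, 4, 5, 6, 8, 10, 12, 15, 16, 20, 24, 30, 40, 48, 60, 80, 120, 240.
Test each divisor d:
409^1 ≡ 409
409^2 ≡ 27
409^3 ≡ 439
409^4 ≡ 247
409^5 ≡ 285
409^6 ≡ 403
409^8 ≡ 277
409^10 ≡ 249
409^12 ≡ 457
409^15 ≡ 111
409^16 ≡ 91
409^20 ≡ 305
409^24 ≡ 143
409^30 ≡ 271
409^40 ≡ 481
409^48 ≡ 205
409^60 ≡ 177
409^80 ≡ 1
The smallest such exponent is 80, so the order of 409 is 80.

80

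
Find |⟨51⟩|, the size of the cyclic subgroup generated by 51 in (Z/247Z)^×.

18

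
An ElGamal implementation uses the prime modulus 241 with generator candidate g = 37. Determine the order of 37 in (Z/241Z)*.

240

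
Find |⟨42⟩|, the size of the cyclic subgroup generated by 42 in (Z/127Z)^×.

63

The order of 42 must divide φ(127) = 127 − 1 = 126 = 2 · 3^2 · 7.
Divisors of 126: 1, 2, 3, 6, 7, 9, 14, 18, 21, 42, 63, 126.
Check 42^d mod 127 for each divisor in increasing order:
42^1 ≡ 42 (mod 127)
42^2 ≡ 113 (mod 127)
42^3 ≡ 47 (mod 127)
42^6 ≡ 50 (mod 127)
42^7 ≡ 68 (mod 127)
42^9 ≡ 64 (mod 127)
42^14 ≡ 52 (mod 127)
42^18 ≡ 32 (mod 127)
42^21 ≡ 107 (mod 127)
42^42 ≡ 19 (mod 127)
42^63 ≡ 1 (mod 127) ✓
The smallest such exponent is 63, so the order of 42 is 63.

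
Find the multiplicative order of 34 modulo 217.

30

By Lagrange's theorem, ord_217(34) divides φ(217) = φ(7·31) = (7−1)·(31−1) = 6·30 = 180 = 2^2 · 3^2 · 5.
Divisors of 180: 1, 2, 3, 4, 5, 6, 9, 10, 12, 15, 18, 20, 30, 36, 45, 60, 90, 180.
Evaluate successive powers at the divisors of 180:
34^1 ≡ 34 (mod 217)
34^2 ≡ 71 (mod 217)
34^3 ≡ 27 (mod 217)
34^4 ≡ 50 (mod 217)
34^5 ≡ 181 (mod 217)
34^6 ≡ 78 (mod 217)
34^9 ≡ 153 (mod 217)
34^10 ≡ 211 (mod 217)
34^12 ≡ 8 (mod 217)
34^15 ≡ 216 (mod 217)
34^18 ≡ 190 (mod 217)
34^20 ≡ 36 (mod 217)
34^30 ≡ 1 (mod 217) ✓
The smallest such exponent is 30, so the order of 34 is 30.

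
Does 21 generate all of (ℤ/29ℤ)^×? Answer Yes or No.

Yes

φ(29) = 29 − 1 = 28 = 2^2 · 7.
21 is a primitive root mod 29 iff 21^(φ(29)/q) ≢ 1 for every prime q | φ(29), i.e. q ∈ {2, 7}.
21^14 ≡ 28 (mod 29)  [q = 2: ≢ 1 ✓]
21^4 ≡ 7 (mod 29)  [q = 7: ≢ 1 ✓]
All checks pass, so 21 has order 28 and is a primitive root modulo 29.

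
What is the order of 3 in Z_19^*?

The order of 3 must divide φ(19) = 19 − 1 = 18 = 2 · 3^2.
Divisors of 18: 1, 2, 3, 6, 9, 18.
Test each divisor d:
3^1 ≡ 3
3^2 ≡ 9
3^3 ≡ 8
3^6 ≡ 7
3^9 ≡ 18
3^18 ≡ 1
The smallest such exponent is 18, so the order of 3 is 18.

18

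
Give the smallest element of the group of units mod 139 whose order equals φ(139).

φ(139) = 139 − 1 = 138 = 2 · 3 · 23.
g is a primitive root iff g^(138/q) ≢ 1 (mod 139) for each prime q ∈ {2, 3, 23}.
g = 2: 2^69 ≡ 138; 2^46 ≡ 96; 2^6 ≡ 64 — none is 1, so 2 is a primitive root.
So 2 is the smallest generator of (Z/139Z)^×.

2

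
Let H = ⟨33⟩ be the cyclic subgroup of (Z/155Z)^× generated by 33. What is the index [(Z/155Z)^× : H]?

6

The order of 33 must divide φ(155) = φ(5·31) = (5−1)·(31−1) = 4·30 = 120 = 2^3 · 3 · 5.
Divisors of 120: 1, 2, 3, 4, 5, 6, 8, 10, 12, 15, 20, 24, 30, 40, 60, 120.
Evaluate successive powers at the divisors of 120:
33^1 ≡ 33 (mod 155)
33^2 ≡ 4 (mod 155)
33^3 ≡ 132 (mod 155)
33^4 ≡ 16 (mod 155)
33^5 ≡ 63 (mod 155)
33^6 ≡ 64 (mod 155)
33^8 ≡ 101 (mod 155)
33^10 ≡ 94 (mod 155)
33^12 ≡ 66 (mod 155)
33^15 ≡ 32 (mod 155)
33^20 ≡ 1 (mod 155) ✓
Thus |⟨33⟩| = ord(33) = 20.
[(Z/155Z)^× : ⟨33⟩] = 120/20 = 6.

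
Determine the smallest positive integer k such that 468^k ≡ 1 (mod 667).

154

The order of 468 must divide φ(667) = φ(23·29) = (23−1)·(29−1) = 22·28 = 616 = 2^3 · 7 · 11.
Divisors of 616: 1, 2, 4, 7, 8, 11, 14, 22, 28, 44, 56, 77, 88, 154, 308, 616.
Check 468^d mod 667 for each divisor in increasing order:
468^1 ≡ 468 (mod 667)
468^2 ≡ 248 (mod 667)
468^4 ≡ 140 (mod 667)
468^7 ≡ 173 (mod 667)
468^8 ≡ 257 (mod 667)
468^11 ≡ 208 (mod 667)
468^14 ≡ 581 (mod 667)
468^22 ≡ 576 (mod 667)
468^28 ≡ 59 (mod 667)
468^44 ≡ 277 (mod 667)
468^56 ≡ 146 (mod 667)
468^77 ≡ 231 (mod 667)
468^88 ≡ 24 (mod 667)
468^154 ≡ 1 (mod 667) ✓
The smallest such exponent is 154, so the order of 468 is 154.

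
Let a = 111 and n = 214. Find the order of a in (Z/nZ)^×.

Since 111 ∈ (Z/214Z)^×, its order divides φ(214) = φ(2)·φ(107) = 1·106 = 106 = 2 · 53.
Divisors of 106: 1, 2, 53, 106.
Evaluate successive powers at the divisors of 106:
111^1 ≡ 111 (mod 214)
111^2 ≡ 123 (mod 214)
111^53 ≡ 1 (mod 214) ✓
The smallest such exponent is 53, so the order of 111 is 53.

53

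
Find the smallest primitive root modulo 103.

φ(103) = 103 − 1 = 102 = 2 · 3 · 17.
Test candidates g = 2, 3, … against the prime factors q ∈ {2, 3, 17} of φ(103): g is a generator iff g^(102/q) ≢ 1 for every such q.
g = 2: 2^51 ≡ 1 — hits 1, so not a primitive root.
g = 3: 3^51 ≡ 102; 3^34 ≡ 1 — hits 1, so not a primitive root.
g = 4: 4^51 ≡ 1 — hits 1, so not a primitive root.
g = 5: 5^51 ≡ 102; 5^34 ≡ 56; 5^6 ≡ 72 — none is 1, so 5 is a primitive root.
Hence the least primitive root of 103 is 5.

5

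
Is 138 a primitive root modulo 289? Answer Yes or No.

No

φ(289) = φ(17^2) = 17·(17−1) = 272 = 2^4 · 17.
138 is a primitive root mod 289 iff 138^(φ(289)/q) ≢ 1 for every prime q | φ(289), i.e. q ∈ {2, 17}.
138^136 ≡ 1 (mod 289)  [q = 2: ≡ 1 ✗]
138^16 ≡ 154 (mod 289)  [q = 17: ≢ 1 ✓]
138^136 ≡ 1 shows ord(138) | 136, strictly less than φ(289); not a primitive root.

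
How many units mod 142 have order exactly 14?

6

φ(142) = φ(2)·φ(71) = 1·70 = 70 = 2 · 5 · 7.
In a cyclic group of order 70, there are φ(d) elements of order d for each divisor d of 70, and zero for non-divisors.
14 = 2 · 7 divides 70, and φ(14) = 6.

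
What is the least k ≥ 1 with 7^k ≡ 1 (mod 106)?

26

The order of 7 must divide φ(106) = φ(2)·φ(53) = 1·52 = 52 = 2^2 · 13.
Divisors of 52: 1, 2, 4, 13, 26, 52.
Compute 7^d (mod 106) for the divisors d until we hit 1:
7^1 ≡ 7 (mod 106)
7^2 ≡ 49 (mod 106)
7^4 ≡ 69 (mod 106)
7^13 ≡ 105 (mod 106)
7^26 ≡ 1 (mod 106) ✓
Therefore the multiplicative order of 7 modulo 106 is 26.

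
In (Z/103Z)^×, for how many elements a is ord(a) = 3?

2

φ(103) = 103 − 1 = 102 = 2 · 3 · 17.
In a cyclic group of order 102, there are φ(d) elements of order d for each divisor d of 102, and zero for non-divisors.
3 | 102, and φ(3) = 3 − 1 = 2.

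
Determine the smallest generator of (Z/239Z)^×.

7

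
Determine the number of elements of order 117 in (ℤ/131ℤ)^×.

φ(131) = 131 − 1 = 130 = 2 · 5 · 13.
(Z/131Z)^× is cyclic (|G| = 130); a cyclic group of order m has exactly φ(d) elements of each order d | m, and none otherwise.
Here 130 is not a multiple of 117, so there are no elements of order 117.

0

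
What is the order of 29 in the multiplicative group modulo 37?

12

Since 29 ∈ (Z/37Z)^×, its order divides φ(37) = 37 − 1 = 36 = 2^2 · 3^2.
Divisors of 36: 1, 2, 3, 4, 6, 9, 12, 18, 36.
Compute 29^d (mod 37) for the divisors d until we hit 1:
29^1 ≡ 29 (mod 37)
29^2 ≡ 27 (mod 37)
29^3 ≡ 6 (mod 37)
29^4 ≡ 26 (mod 37)
29^6 ≡ 36 (mod 37)
29^9 ≡ 31 (mod 37)
29^12 ≡ 1 (mod 37) ✓
Hence ord(29) = 12.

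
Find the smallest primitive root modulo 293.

φ(293) = 293 − 1 = 292 = 2^2 · 73.
Test candidates g = 2, 3, … against the prime factors q ∈ {2, 73} of φ(293): g is a generator iff g^(292/q) ≢ 1 for every such q.
g = 2: 2^146 ≡ 292; 2^4 ≡ 16 — none is 1, so 2 is a primitive root.
Hence the least primitive root of 293 is 2.

2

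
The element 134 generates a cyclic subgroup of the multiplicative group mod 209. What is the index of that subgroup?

18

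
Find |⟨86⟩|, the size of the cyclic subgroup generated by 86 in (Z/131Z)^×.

26

ord(86) | φ(131) = 131 − 1 = 130 = 2 · 5 · 13.
Divisors of 130: 1, 2, 5, 10, 13, 26, 65, 130.
Compute 86^d (mod 131) for the divisors d until we hit 1:
86^1 ≡ 86
86^2 ≡ 60
86^5 ≡ 47
86^10 ≡ 113
86^13 ≡ 130
86^26 ≡ 1
Hence ord(86) = 26.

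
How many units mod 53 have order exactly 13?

12

φ(53) = 53 − 1 = 52 = 2^2 · 13.
(Z/53Z)^× is cyclic (|G| = 52); a cyclic group of order m has exactly φ(d) elements of each order d | m, and none otherwise.
13 | 52, and φ(13) = 13 − 1 = 12.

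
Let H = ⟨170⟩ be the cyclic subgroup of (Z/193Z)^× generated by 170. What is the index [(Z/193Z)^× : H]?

By Lagrange's theorem, ord_193(170) divides φ(193) = 193 − 1 = 192 = 2^6 · 3.
Divisors of 192: 1, 2, 3, 4, 6, 8, 12, 16, 24, 32, 48, 64, 96, 192.
Check 170^d mod 193 for each divisor in increasing order:
170^1 ≡ 170 (mod 193)
170^2 ≡ 143 (mod 193)
170^3 ≡ 185 (mod 193)
170^4 ≡ 184 (mod 193)
170^6 ≡ 64 (mod 193)
170^8 ≡ 81 (mod 193)
170^12 ≡ 43 (mod 193)
170^16 ≡ 192 (mod 193)
170^24 ≡ 112 (mod 193)
170^32 ≡ 1 (mod 193) ✓
Thus |⟨170⟩| = ord(170) = 32.
[(Z/193Z)^× : ⟨170⟩] = 192/32 = 6.

6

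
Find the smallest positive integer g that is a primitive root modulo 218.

φ(218) = φ(2)·φ(109) = 1·108 = 108 = 2^2 · 3^3.
g is a primitive root iff g^(108/q) ≢ 1 (mod 218) for each prime q ∈ {2, 3}.
g = 2: gcd(2, 218) = 2 > 1, not a unit — skip.
g = 3: 3^54 ≡ 1 — hits 1, so not a primitive root.
g = 4: gcd(4, 218) = 2 > 1, not a unit — skip.
g = 5: 5^54 ≡ 1 — hits 1, so not a primitive root.
g = 6: gcd(6, 218) = 2 > 1, not a unit — skip.
g = 7: 7^54 ≡ 1 — hits 1, so not a primitive root.
g = 8: gcd(8, 218) = 2 > 1, not a unit — skip.
g = 9: 9^54 ≡ 1 — hits 1, so not a primitive root.
g = 10: gcd(10, 218) = 2 > 1, not a unit — skip.
g = 11: 11^54 ≡ 217; 11^36 ≡ 45 — none is 1, so 11 is a primitive root.
Hence the least primitive root of 218 is 11.

11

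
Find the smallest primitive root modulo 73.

5

φ(73) = 73 − 1 = 72 = 2^3 · 3^2.
g is a primitive root iff g^(72/q) ≢ 1 (mod 73) for each prime q ∈ {2, 3}.
g = 2: 2^36 ≡ 1 — hits 1, so not a primitive root.
g = 3: 3^36 ≡ 1 — hits 1, so not a primitive root.
g = 4: 4^36 ≡ 1 — hits 1, so not a primitive root.
g = 5: 5^36 ≡ 72; 5^24 ≡ 8 — none is 1, so 5 is a primitive root.
The smallest primitive root modulo 73 is 5.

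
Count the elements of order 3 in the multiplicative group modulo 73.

2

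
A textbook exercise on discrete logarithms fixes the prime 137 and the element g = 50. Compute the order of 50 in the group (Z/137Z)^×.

17

By Lagrange's theorem, ord_137(50) divides φ(137) = 137 − 1 = 136 = 2^3 · 17.
Divisors of 136: 1, 2, 4, 8, 17, 34, 68, 136.
Evaluate successive powers at the divisors of 136:
50^1 ≡ 50 (mod 137)
50^2 ≡ 34 (mod 137)
50^4 ≡ 60 (mod 137)
50^8 ≡ 38 (mod 137)
50^17 ≡ 1 (mod 137) ✓
Therefore the multiplicative order of 50 modulo 137 is 17.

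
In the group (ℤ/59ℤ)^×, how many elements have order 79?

φ(59) = 59 − 1 = 58 = 2 · 29.
(Z/59Z)^× is cyclic (|G| = 58); a cyclic group of order m has exactly φ(d) elements of each order d | m, and none otherwise.
Here 58 is not a multiple of 79, so there are no elements of order 79.

0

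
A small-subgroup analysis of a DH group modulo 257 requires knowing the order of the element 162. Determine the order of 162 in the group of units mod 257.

64

Since 162 ∈ (Z/257Z)^×, its order divides φ(257) = 257 − 1 = 256 = 2^8.
Divisors of 256: 1, 2, 4, 8, 16, 32, 64, 128, 256.
Test each divisor d:
162^1 ≡ 162 (mod 257)
162^2 ≡ 30 (mod 257)
162^4 ≡ 129 (mod 257)
162^8 ≡ 193 (mod 257)
162^16 ≡ 241 (mod 257)
162^32 ≡ 256 (mod 257)
162^64 ≡ 1 (mod 257) ✓
Therefore the multiplicative order of 162 modulo 257 is 64.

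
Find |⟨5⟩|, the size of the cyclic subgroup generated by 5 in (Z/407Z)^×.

The order of 5 must divide φ(407) = φ(11·37) = (11−1)·(37−1) = 10·36 = 360 = 2^3 · 3^2 · 5.
Divisors of 360: 1, 2, 3, 4, 5, 6, 8, 9, 10, 12, 15, 18, 20, 24, 30, 36, 40, 45, 60, 72, 90, 120, 180, 360.
Evaluate successive powers at the divisors of 360:
5^1 ≡ 5
5^2 ≡ 25
5^3 ≡ 125
5^4 ≡ 218
5^5 ≡ 276
5^6 ≡ 159
5^8 ≡ 312
5^9 ≡ 339
5^10 ≡ 67
5^12 ≡ 47
5^15 ≡ 177
5^18 ≡ 147
5^20 ≡ 12
5^24 ≡ 174
5^30 ≡ 397
5^36 ≡ 38
5^40 ≡ 144
5^45 ≡ 265
5^60 ≡ 100
5^72 ≡ 223
5^90 ≡ 221
5^120 ≡ 232
5^180 ≡ 1
Therefore the multiplicative order of 5 modulo 407 is 180.

180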